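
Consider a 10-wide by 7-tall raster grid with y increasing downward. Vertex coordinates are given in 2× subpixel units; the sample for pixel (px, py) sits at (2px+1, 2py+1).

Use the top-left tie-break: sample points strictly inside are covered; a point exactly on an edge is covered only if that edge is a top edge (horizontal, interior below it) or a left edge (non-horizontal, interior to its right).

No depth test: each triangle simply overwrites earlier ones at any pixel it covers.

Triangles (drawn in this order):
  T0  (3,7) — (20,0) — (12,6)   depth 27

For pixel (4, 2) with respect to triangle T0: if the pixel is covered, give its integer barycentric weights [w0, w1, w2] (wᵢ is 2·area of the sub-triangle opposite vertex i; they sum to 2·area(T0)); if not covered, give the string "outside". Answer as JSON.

T0:
  2·area = 46
  edge (3, 7)→(20, 0): d=(17,-7) top-left  bias=+0
  edge (20, 0)→(12, 6): d=(-8,6) right/bottom  bias=-1
  edge (12, 6)→(3, 7): d=(-9,1) right/bottom  bias=-1
    (6,1)@(13, 3): e=[2,18,26] → █
    (7,1)@(15, 3): e=[16,6,24] → █
    (8,1)@(17, 3): e=[30,-6,22] → ·
    (4,2)@(9, 5): e=[8,26,12] → █
    (5,2)@(11, 5): e=[22,14,10] → █
    (7,2)@(15, 5): e=[50,-10,6] → ·
    (1,3)@(3, 7): e=[0,46,0] → ·  [on edge]
    (4,3)@(9, 7): e=[42,10,-6] → ·
    (5,3)@(11, 7): e=[56,-2,-8] → ·
    (6,3)@(13, 7): e=[70,-14,-10] → ·
  covered (5 px):
    · · · · · · · · · ·
    · · · · · · █ █ · ·
    · · · · █ █ █ · · ·
    · · · · · · · · · ·
    · · · · · · · · · ·
    · · · · · · · · · ·
    · · · · · · · · · ·

Final: [26,12,8]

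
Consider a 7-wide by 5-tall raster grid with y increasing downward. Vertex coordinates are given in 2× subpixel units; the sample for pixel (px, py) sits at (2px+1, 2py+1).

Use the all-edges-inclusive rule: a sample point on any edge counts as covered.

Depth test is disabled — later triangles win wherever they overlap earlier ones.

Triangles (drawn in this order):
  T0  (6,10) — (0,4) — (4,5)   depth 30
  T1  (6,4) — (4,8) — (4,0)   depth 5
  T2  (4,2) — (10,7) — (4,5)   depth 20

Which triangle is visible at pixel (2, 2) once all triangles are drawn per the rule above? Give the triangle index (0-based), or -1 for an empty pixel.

T0:
  2·area = 18
  edge (6, 10)→(0, 4): d=(-6,-6) inclusive
  edge (0, 4)→(4, 5): d=(4,1) inclusive
  edge (4, 5)→(6, 10): d=(2,5) inclusive
    (0,2)@(1, 5): e=[0,3,15] → #  [on edge]
    (1,2)@(3, 5): e=[12,1,5] → #
    (2,2)@(5, 5): e=[24,-1,-5] → ·
    (0,3)@(1, 7): e=[-12,11,19] → ·
    (1,3)@(3, 7): e=[0,9,9] → #  [on edge]
    (2,3)@(5, 7): e=[12,7,-1] → ·
    (1,4)@(3, 9): e=[-12,17,13] → ·
    (2,4)@(5, 9): e=[0,15,3] → #  [on edge]
    (3,4)@(7, 9): e=[12,13,-7] → ·
  covered (4 px):
    · · · · · · ·
    · · · · · · ·
    # # · · · · ·
    · # · · · · ·
    · · # · · · ·
T1:
  2·area = 16
  edge (6, 4)→(4, 8): d=(-2,4) inclusive
  edge (4, 8)→(4, 0): d=(0,-8) inclusive
  edge (4, 0)→(6, 4): d=(2,4) inclusive
    (2,1)@(5, 3): e=[6,8,2] → #
    (3,1)@(7, 3): e=[-2,24,-6] → ·
    (2,2)@(5, 5): e=[2,8,6] → #
    (3,2)@(7, 5): e=[-6,24,-2] → ·
    (2,3)@(5, 7): e=[-2,8,10] → ·
  covered (2 px):
    · · · · · · ·
    · · # · · · ·
    · · # · · · ·
    · · · · · · ·
    · · · · · · ·
T2:
  2·area = 18
  edge (4, 2)→(10, 7): d=(6,5) inclusive
  edge (10, 7)→(4, 5): d=(-6,-2) inclusive
  edge (4, 5)→(4, 2): d=(0,-3) inclusive
    (2,1)@(5, 3): e=[1,14,3] → #
    (3,1)@(7, 3): e=[-9,18,9] → ·
    (2,2)@(5, 5): e=[13,2,3] → #
    (3,2)@(7, 5): e=[3,6,9] → #
    (4,2)@(9, 5): e=[-7,10,15] → ·
    (2,3)@(5, 7): e=[25,-10,3] → ·
    (3,3)@(7, 7): e=[15,-6,9] → ·
  covered (3 px):
    · · · · · · ·
    · · # · · · ·
    · · # # · · ·
    · · · · · · ·
    · · · · · · ·

Z-buffer (winner per pixel, '.' = empty):
  . . . . . . .
  . . 2 . . . .
  0 0 2 2 . . .
  . 0 . . . . .
  . . 0 . . . .

Answer: 2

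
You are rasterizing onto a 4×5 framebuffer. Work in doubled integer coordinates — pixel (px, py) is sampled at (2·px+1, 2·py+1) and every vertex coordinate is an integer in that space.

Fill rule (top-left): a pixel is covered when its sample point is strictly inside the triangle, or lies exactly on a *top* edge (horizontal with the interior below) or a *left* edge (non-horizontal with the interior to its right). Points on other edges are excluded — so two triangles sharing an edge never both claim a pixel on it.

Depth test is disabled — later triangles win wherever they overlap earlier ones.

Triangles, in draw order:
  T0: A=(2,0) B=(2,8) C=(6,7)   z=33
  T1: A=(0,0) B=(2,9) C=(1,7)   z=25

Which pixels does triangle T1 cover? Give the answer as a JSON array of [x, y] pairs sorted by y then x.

T0:
  2·area = 32  (B↔C swapped to make it positive)
  edge (2, 0)→(6, 7): d=(4,7) right/bottom  bias=-1
  edge (6, 7)→(2, 8): d=(-4,1) right/bottom  bias=-1
  edge (2, 8)→(2, 0): d=(0,-8) top-left  bias=+0
    (1,1)@(3, 3): e=[5,19,8] → #
    (2,1)@(5, 3): e=[-9,17,24] → ·
    (1,2)@(3, 5): e=[13,11,8] → #
    (2,2)@(5, 5): e=[-1,9,24] → ·
    (1,3)@(3, 7): e=[21,3,8] → #
    (2,3)@(5, 7): e=[7,1,24] → #
    (3,3)@(7, 7): e=[-7,-1,40] → ·
    (1,4)@(3, 9): e=[29,-5,8] → ·
    (2,4)@(5, 9): e=[15,-7,24] → ·
  covered (4 px):
    · · · ·
    · # · ·
    · # · ·
    · # # ·
    · · · ·
T1:
  2·area = 5
  edge (0, 0)→(2, 9): d=(2,9) right/bottom  bias=-1
  edge (2, 9)→(1, 7): d=(-1,-2) top-left  bias=+0
  edge (1, 7)→(0, 0): d=(-1,-7) top-left  bias=+0
    (0,2)@(1, 5): e=[1,2,2] → #
    (1,2)@(3, 5): e=[-17,6,16] → ·
    (0,3)@(1, 7): e=[5,0,0] → #  [on edge]
    (1,3)@(3, 7): e=[-13,4,14] → ·
    (0,4)@(1, 9): e=[9,-2,-2] → ·
  covered (2 px):
    · · · ·
    · · · ·
    # · · ·
    # · · ·
    · · · ·

Answer: [[0,2],[0,3]]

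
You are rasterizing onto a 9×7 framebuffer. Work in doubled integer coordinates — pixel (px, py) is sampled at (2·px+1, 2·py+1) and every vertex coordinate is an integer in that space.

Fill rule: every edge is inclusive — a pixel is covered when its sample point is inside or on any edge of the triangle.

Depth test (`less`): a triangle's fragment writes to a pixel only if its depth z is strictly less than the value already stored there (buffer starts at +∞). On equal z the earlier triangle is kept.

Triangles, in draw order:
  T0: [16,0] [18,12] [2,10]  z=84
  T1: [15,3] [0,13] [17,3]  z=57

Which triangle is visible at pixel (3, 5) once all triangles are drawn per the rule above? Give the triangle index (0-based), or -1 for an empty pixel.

T0:
  2·area = 188
  edge (16, 0)→(18, 12): d=(2,12) inclusive
  edge (18, 12)→(2, 10): d=(-16,-2) inclusive
  edge (2, 10)→(16, 0): d=(14,-10) inclusive
    (7,0)@(15, 1): e=[14,170,4] → X
    (8,0)@(17, 1): e=[-10,174,24] → .
    (6,1)@(13, 3): e=[42,134,12] → X
    (8,1)@(17, 3): e=[-6,142,52] → .
    (4,2)@(9, 5): e=[94,94,0] → X  [on edge]
    (5,2)@(11, 5): e=[70,98,20] → X
    (8,2)@(17, 5): e=[-2,110,80] → .
    (3,3)@(7, 7): e=[122,58,8] → X
    (8,3)@(17, 7): e=[2,78,108] → X
    (2,4)@(5, 9): e=[150,22,16] → X
    (2,5)@(5, 11): e=[154,-10,44] → .
    (3,5)@(7, 11): e=[130,-6,64] → .
  covered (24 px):
    . . . . . . . X .
    . . . . . . X X .
    . . . . X X X X .
    . . . X X X X X X
    . . X X X X X X X
    . . . . . X X X X
    . . . . . . . . .
T1:
  2·area = 20  (B↔C swapped to make it positive)
  edge (15, 3)→(17, 3): d=(2,0) inclusive
  edge (17, 3)→(0, 13): d=(-17,10) inclusive
  edge (0, 13)→(15, 3): d=(15,-10) inclusive
    (0,1)@(1, 3): e=[0,160,-140] → .  [on edge]
    (1,1)@(3, 3): e=[0,140,-120] → .  [on edge]
    (2,1)@(5, 3): e=[0,120,-100] → .  [on edge]
    (3,1)@(7, 3): e=[0,100,-80] → .  [on edge]
    (4,1)@(9, 3): e=[0,80,-60] → .  [on edge]
    (5,1)@(11, 3): e=[0,60,-40] → .  [on edge]
    (6,1)@(13, 3): e=[0,40,-20] → .  [on edge]
    (7,1)@(15, 3): e=[0,20,0] → X  [on edge]
    (8,1)@(17, 3): e=[0,0,20] → X  [on edge]
    (6,2)@(13, 5): e=[4,6,10] → X
    (7,2)@(15, 5): e=[4,-14,30] → .
    (8,2)@(17, 5): e=[4,-34,50] → .
    (4,3)@(9, 7): e=[8,12,0] → X  [on edge]
    (1,5)@(3, 11): e=[16,4,0] → X  [on edge]
  covered (5 px):
    . . . . . . . . .
    . . . . . . . X X
    . . . . . . X . .
    . . . . X . . . .
    . . . . . . . . .
    . X . . . . . . .
    . . . . . . . . .

Z-buffer (winner per pixel, '.' = empty):
  . . . . . . . 0 .
  . . . . . . 0 1 1
  . . . . 0 0 1 0 .
  . . . 0 1 0 0 0 0
  . . 0 0 0 0 0 0 0
  . 1 . . . 0 0 0 0
  . . . . . . . . .

Final: -1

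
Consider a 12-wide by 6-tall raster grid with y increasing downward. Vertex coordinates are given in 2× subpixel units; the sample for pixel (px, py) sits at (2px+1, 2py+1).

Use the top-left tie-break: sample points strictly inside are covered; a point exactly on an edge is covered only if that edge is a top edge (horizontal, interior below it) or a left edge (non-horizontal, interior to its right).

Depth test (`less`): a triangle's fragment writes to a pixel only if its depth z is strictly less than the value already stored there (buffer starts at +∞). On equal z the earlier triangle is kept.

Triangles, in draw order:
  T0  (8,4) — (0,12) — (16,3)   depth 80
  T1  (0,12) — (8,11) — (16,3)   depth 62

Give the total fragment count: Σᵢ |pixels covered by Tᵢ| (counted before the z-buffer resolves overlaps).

T0:
  2·area = 56  (B↔C swapped to make it positive)
  edge (8, 4)→(16, 3): d=(8,-1) top-left  bias=+0
  edge (16, 3)→(0, 12): d=(-16,9) right/bottom  bias=-1
  edge (0, 12)→(8, 4): d=(8,-8) top-left  bias=+0
    (5,0)@(11, 1): e=[-21,77,0] → ·  [on edge]
    (4,1)@(9, 3): e=[-7,63,0] → ·  [on edge]
    (3,2)@(7, 5): e=[7,49,0] → #  [on edge]
    (4,2)@(9, 5): e=[9,31,16] → #
    (5,2)@(11, 5): e=[11,13,32] → #
    (6,2)@(13, 5): e=[13,-5,48] → ·
    (2,3)@(5, 7): e=[21,35,0] → #  [on edge]
    (4,3)@(9, 7): e=[25,-1,32] → ·
    (5,3)@(11, 7): e=[27,-19,48] → ·
    (1,4)@(3, 9): e=[35,21,0] → #  [on edge]
    (3,4)@(7, 9): e=[39,-15,32] → ·
    (0,5)@(1, 11): e=[49,7,0] → #  [on edge]
  covered (8 px):
    · · · · · · · · · · · ·
    · · · · · · · · · · · ·
    · · · # # # · · · · · ·
    · · # # · · · · · · · ·
    · # # · · · · · · · · ·
    # · · · · · · · · · · ·
T1:
  2·area = 56  (B↔C swapped to make it positive)
  edge (0, 12)→(16, 3): d=(16,-9) top-left  bias=+0
  edge (16, 3)→(8, 11): d=(-8,8) right/bottom  bias=-1
  edge (8, 11)→(0, 12): d=(-8,1) right/bottom  bias=-1
    (6,2)@(13, 5): e=[5,8,43] → #
    (7,2)@(15, 5): e=[23,-8,41] → ·
    (4,3)@(9, 7): e=[1,24,31] → #
    (5,3)@(11, 7): e=[19,8,29] → #
    (6,3)@(13, 7): e=[37,-8,27] → ·
    (3,4)@(7, 9): e=[15,24,17] → #
    (5,4)@(11, 9): e=[51,-8,13] → ·
    (1,5)@(3, 11): e=[11,40,5] → #
    (2,5)@(5, 11): e=[29,24,3] → #
    (4,5)@(9, 11): e=[65,-8,-1] → ·
  covered (8 px):
    · · · · · · · · · · · ·
    · · · · · · · · · · · ·
    · · · · · · # · · · · ·
    · · · · # # · · · · · ·
    · · · # # · · · · · · ·
    · # # # · · · · · · · ·

Result: 16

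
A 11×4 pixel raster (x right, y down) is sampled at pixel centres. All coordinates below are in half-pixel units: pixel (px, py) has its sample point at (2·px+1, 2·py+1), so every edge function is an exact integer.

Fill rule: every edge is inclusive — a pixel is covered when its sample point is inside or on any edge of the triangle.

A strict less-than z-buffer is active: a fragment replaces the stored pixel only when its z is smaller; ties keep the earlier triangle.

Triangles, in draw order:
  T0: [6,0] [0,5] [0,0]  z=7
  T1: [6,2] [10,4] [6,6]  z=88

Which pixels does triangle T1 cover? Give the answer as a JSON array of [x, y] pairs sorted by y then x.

T0:
  2·area = 30
  edge (6, 0)→(0, 5): d=(-6,5) inclusive
  edge (0, 5)→(0, 0): d=(0,-5) inclusive
  edge (0, 0)→(6, 0): d=(6,0) inclusive
    (0,0)@(1, 1): e=[19,5,6] → #
    (1,0)@(3, 1): e=[9,15,6] → #
    (2,0)@(5, 1): e=[-1,25,6] → ·
    (0,1)@(1, 3): e=[7,5,18] → #
    (1,1)@(3, 3): e=[-3,15,18] → ·
    (0,2)@(1, 5): e=[-5,5,30] → ·
  covered (3 px):
    # # · · · · · · · · ·
    # · · · · · · · · · ·
    · · · · · · · · · · ·
    · · · · · · · · · · ·
T1:
  2·area = 16
  edge (6, 2)→(10, 4): d=(4,2) inclusive
  edge (10, 4)→(6, 6): d=(-4,2) inclusive
  edge (6, 6)→(6, 2): d=(0,-4) inclusive
    (3,1)@(7, 3): e=[2,10,4] → #
    (4,1)@(9, 3): e=[-2,6,12] → ·
    (3,2)@(7, 5): e=[10,2,4] → #
    (4,2)@(9, 5): e=[6,-2,12] → ·
    (3,3)@(7, 7): e=[18,-6,4] → ·
  covered (2 px):
    · · · · · · · · · · ·
    · · · # · · · · · · ·
    · · · # · · · · · · ·
    · · · · · · · · · · ·

Result: [[3,1],[3,2]]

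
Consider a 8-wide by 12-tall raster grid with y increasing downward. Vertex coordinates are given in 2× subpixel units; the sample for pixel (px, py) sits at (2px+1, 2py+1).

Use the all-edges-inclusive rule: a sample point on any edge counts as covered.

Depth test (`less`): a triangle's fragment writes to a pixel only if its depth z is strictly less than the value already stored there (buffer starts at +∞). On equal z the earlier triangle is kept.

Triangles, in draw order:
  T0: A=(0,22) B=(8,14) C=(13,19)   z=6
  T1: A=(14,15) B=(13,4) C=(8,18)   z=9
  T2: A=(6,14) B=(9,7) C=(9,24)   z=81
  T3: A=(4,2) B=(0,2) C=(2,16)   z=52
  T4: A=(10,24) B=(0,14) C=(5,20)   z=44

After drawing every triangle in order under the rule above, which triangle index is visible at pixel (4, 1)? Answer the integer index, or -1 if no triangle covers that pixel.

T0:
  2·area = 80
  edge (0, 22)→(8, 14): d=(8,-8) inclusive
  edge (8, 14)→(13, 19): d=(5,5) inclusive
  edge (13, 19)→(0, 22): d=(-13,3) inclusive
    (0,3)@(1, 7): e=[-112,0,192] → .  [on edge]
    (7,3)@(15, 7): e=[0,-70,150] → .  [on edge]
    (1,4)@(3, 9): e=[-80,0,160] → .  [on edge]
    (6,4)@(13, 9): e=[0,-50,130] → .  [on edge]
    (2,5)@(5, 11): e=[-48,0,128] → .  [on edge]
    (5,5)@(11, 11): e=[0,-30,110] → .  [on edge]
    (3,6)@(7, 13): e=[-16,0,96] → .  [on edge]
    (4,6)@(9, 13): e=[0,-10,90] → .  [on edge]
    (3,7)@(7, 15): e=[0,10,70] → X  [on edge]
    (4,7)@(9, 15): e=[16,0,64] → X  [on edge]
    (5,7)@(11, 15): e=[32,-10,58] → .
    (2,8)@(5, 17): e=[0,30,50] → X  [on edge]
    (5,8)@(11, 17): e=[48,0,32] → X  [on edge]
    (1,9)@(3, 19): e=[0,50,30] → X  [on edge]
    (6,9)@(13, 19): e=[80,0,0] → X  [on edge]
    (0,10)@(1, 21): e=[0,70,10] → X  [on edge]
    (7,10)@(15, 21): e=[112,0,-32] → .  [on edge]
  covered (14 px):
    . . . . . . . .
    . . . . . . . .
    . . . . . . . .
    . . . . . . . .
    . . . . . . . .
    . . . . . . . .
    . . . . . . . .
    . . . X X . . .
    . . X X X X . .
    . X X X X X X .
    X X . . . . . .
    . . . . . . . .
T1:
  2·area = 69  (B↔C swapped to make it positive)
  edge (14, 15)→(8, 18): d=(-6,3) inclusive
  edge (8, 18)→(13, 4): d=(5,-14) inclusive
  edge (13, 4)→(14, 15): d=(1,11) inclusive
    (6,2)@(13, 5): e=[63,5,1] → X
    (7,2)@(15, 5): e=[57,33,-21] → .
    (6,3)@(13, 7): e=[51,15,3] → X
    (7,3)@(15, 7): e=[45,43,-19] → .
    (6,4)@(13, 9): e=[39,25,5] → X
    (7,4)@(15, 9): e=[33,53,-17] → .
    (5,5)@(11, 11): e=[33,7,29] → X
    (7,5)@(15, 11): e=[21,63,-15] → .
    (5,6)@(11, 13): e=[21,17,31] → X
    (7,6)@(15, 13): e=[9,73,-13] → .
    (5,7)@(11, 15): e=[9,27,33] → X
    (7,7)@(15, 15): e=[-3,83,-11] → .
  covered (10 px):
    . . . . . . . .
    . . . . . . . .
    . . . . . . X .
    . . . . . . X .
    . . . . . . X .
    . . . . . X X .
    . . . . . X X .
    . . . . . X X .
    . . . . X . . .
    . . . . . . . .
    . . . . . . . .
    . . . . . . . .
T2:
  2·area = 51
  edge (6, 14)→(9, 7): d=(3,-7) inclusive
  edge (9, 7)→(9, 24): d=(0,17) inclusive
  edge (9, 24)→(6, 14): d=(-3,-10) inclusive
    (4,0)@(9, 1): e=[-18,0,69] → .  [on edge]
    (4,1)@(9, 3): e=[-12,0,63] → .  [on edge]
    (4,2)@(9, 5): e=[-6,0,57] → .  [on edge]
    (4,3)@(9, 7): e=[0,0,51] → X  [on edge]
    (5,3)@(11, 7): e=[14,-34,71] → .
    (4,4)@(9, 9): e=[6,0,45] → X  [on edge]
    (5,4)@(11, 9): e=[20,-34,65] → .
    (4,5)@(9, 11): e=[12,0,39] → X  [on edge]
    (5,5)@(11, 11): e=[26,-34,59] → .
    (3,6)@(7, 13): e=[4,34,13] → X
    (4,6)@(9, 13): e=[18,0,33] → X  [on edge]
    (5,6)@(11, 13): e=[32,-34,53] → .
    (4,7)@(9, 15): e=[24,0,27] → X  [on edge]
    (4,8)@(9, 17): e=[30,0,21] → X  [on edge]
    (4,9)@(9, 19): e=[36,0,15] → X  [on edge]
    (1,10)@(3, 21): e=[0,102,-51] → .  [on edge]
    (4,10)@(9, 21): e=[42,0,9] → X  [on edge]
    (4,11)@(9, 23): e=[48,0,3] → X  [on edge]
  covered (12 px):
    . . . . . . . .
    . . . . . . . .
    . . . . . . . .
    . . . . X . . .
    . . . . X . . .
    . . . . X . . .
    . . . X X . . .
    . . . X X . . .
    . . . X X . . .
    . . . . X . . .
    . . . . X . . .
    . . . . X . . .
T3:
  2·area = 56  (B↔C swapped to make it positive)
  edge (4, 2)→(2, 16): d=(-2,14) inclusive
  edge (2, 16)→(0, 2): d=(-2,-14) inclusive
  edge (0, 2)→(4, 2): d=(4,0) inclusive
    (0,1)@(1, 3): e=[40,12,4] → X
    (1,1)@(3, 3): e=[12,40,4] → X
    (2,1)@(5, 3): e=[-16,68,4] → .
    (0,2)@(1, 5): e=[36,8,12] → X
    (2,2)@(5, 5): e=[-20,64,12] → .
    (0,3)@(1, 7): e=[32,4,20] → X
    (2,3)@(5, 7): e=[-24,60,20] → .
    (0,4)@(1, 9): e=[28,0,28] → X  [on edge]
    (1,4)@(3, 9): e=[0,28,28] → X  [on edge]
    (2,4)@(5, 9): e=[-28,56,28] → .
    (0,5)@(1, 11): e=[24,-4,36] → .
    (1,5)@(3, 11): e=[-4,24,36] → .
    (0,11)@(1, 23): e=[0,-28,84] → .  [on edge]
    (1,11)@(3, 23): e=[-28,0,84] → .  [on edge]
  covered (8 px):
    . . . . . . . .
    X X . . . . . .
    X X . . . . . .
    X X . . . . . .
    X X . . . . . .
    . . . . . . . .
    . . . . . . . .
    . . . . . . . .
    . . . . . . . .
    . . . . . . . .
    . . . . . . . .
    . . . . . . . .
T4:
  2·area = 10  (B↔C swapped to make it positive)
  edge (10, 24)→(5, 20): d=(-5,-4) inclusive
  edge (5, 20)→(0, 14): d=(-5,-6) inclusive
  edge (0, 14)→(10, 24): d=(10,10) inclusive
    (0,7)@(1, 15): e=[9,1,0] → X  [on edge]
    (1,7)@(3, 15): e=[17,13,-20] → .
    (0,8)@(1, 17): e=[-1,-9,20] → .
    (1,8)@(3, 17): e=[7,3,0] → X  [on edge]
    (2,8)@(5, 17): e=[15,15,-20] → .
    (1,9)@(3, 19): e=[-3,-7,20] → .
    (2,9)@(5, 19): e=[5,5,0] → X  [on edge]
    (3,9)@(7, 19): e=[13,17,-20] → .
    (2,10)@(5, 21): e=[-5,-5,20] → .
    (3,10)@(7, 21): e=[3,7,0] → X  [on edge]
    (4,10)@(9, 21): e=[11,19,-20] → .
    (3,11)@(7, 23): e=[-7,-3,20] → .
    (4,11)@(9, 23): e=[1,9,0] → X  [on edge]
  covered (5 px):
    . . . . . . . .
    . . . . . . . .
    . . . . . . . .
    . . . . . . . .
    . . . . . . . .
    . . . . . . . .
    . . . . . . . .
    X . . . . . . .
    . X . . . . . .
    . . X . . . . .
    . . . X . . . .
    . . . . X . . .

Z-buffer (winner per pixel, '.' = empty):
  . . . . . . . .
  3 3 . . . . . .
  3 3 . . . . 1 .
  3 3 . . 2 . 1 .
  3 3 . . 2 . 1 .
  . . . . 2 1 1 .
  . . . 2 2 1 1 .
  4 . . 0 0 1 1 .
  . 4 0 0 0 0 . .
  . 0 0 0 0 0 0 .
  0 0 . 4 2 . . .
  . . . . 4 . . .

Result: -1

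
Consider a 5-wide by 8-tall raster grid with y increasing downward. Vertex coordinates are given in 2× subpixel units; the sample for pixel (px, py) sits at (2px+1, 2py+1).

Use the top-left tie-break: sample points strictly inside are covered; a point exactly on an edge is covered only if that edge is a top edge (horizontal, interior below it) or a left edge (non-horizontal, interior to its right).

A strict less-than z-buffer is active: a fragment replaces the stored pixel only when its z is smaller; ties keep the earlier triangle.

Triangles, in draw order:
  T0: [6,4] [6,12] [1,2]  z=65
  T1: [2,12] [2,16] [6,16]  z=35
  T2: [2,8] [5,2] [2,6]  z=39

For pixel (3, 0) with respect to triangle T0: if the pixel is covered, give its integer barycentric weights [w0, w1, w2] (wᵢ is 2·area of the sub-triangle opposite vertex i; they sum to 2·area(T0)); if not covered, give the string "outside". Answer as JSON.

T0:
  2·area = 40
  edge (6, 4)→(6, 12): d=(0,8) right/bottom  bias=-1
  edge (6, 12)→(1, 2): d=(-5,-10) top-left  bias=+0
  edge (1, 2)→(6, 4): d=(5,2) right/bottom  bias=-1
    (1,1)@(3, 3): e=[24,15,1] → █
    (2,1)@(5, 3): e=[8,35,-3] → ·
    (1,2)@(3, 5): e=[24,5,11] → █
    (2,2)@(5, 5): e=[8,25,7] → █
    (3,2)@(7, 5): e=[-8,45,3] → ·
    (1,3)@(3, 7): e=[24,-5,21] → ·
    (2,3)@(5, 7): e=[8,15,17] → █
    (3,3)@(7, 7): e=[-8,35,13] → ·
    (2,4)@(5, 9): e=[8,5,27] → █
    (3,4)@(7, 9): e=[-8,25,23] → ·
    (2,5)@(5, 11): e=[8,-5,37] → ·
  covered (5 px):
    · · · · ·
    · █ · · ·
    · █ █ · ·
    · · █ · ·
    · · █ · ·
    · · · · ·
    · · · · ·
    · · · · ·
T1:
  2·area = 16  (B↔C swapped to make it positive)
  edge (2, 12)→(6, 16): d=(4,4) right/bottom  bias=-1
  edge (6, 16)→(2, 16): d=(-4,0) right/bottom  bias=-1
  edge (2, 16)→(2, 12): d=(0,-4) top-left  bias=+0
    (0,5)@(1, 11): e=[0,20,-4] → ·  [on edge]
    (1,6)@(3, 13): e=[0,12,4] → ·  [on edge]
    (1,7)@(3, 15): e=[8,4,4] → █
    (2,7)@(5, 15): e=[0,4,12] → ·  [on edge]
  covered (1 px):
    · · · · ·
    · · · · ·
    · · · · ·
    · · · · ·
    · · · · ·
    · · · · ·
    · · · · ·
    · █ · · ·
T2:
  2·area = 6  (B↔C swapped to make it positive)
  edge (2, 8)→(2, 6): d=(0,-2) top-left  bias=+0
  edge (2, 6)→(5, 2): d=(3,-4) top-left  bias=+0
  edge (5, 2)→(2, 8): d=(-3,6) right/bottom  bias=-1
    (1,2)@(3, 5): e=[2,1,3] → █
    (2,2)@(5, 5): e=[6,9,-9] → ·
    (1,3)@(3, 7): e=[2,7,-3] → ·
  covered (1 px):
    · · · · ·
    · · · · ·
    · █ · · ·
    · · · · ·
    · · · · ·
    · · · · ·
    · · · · ·
    · · · · ·

Final: "outside"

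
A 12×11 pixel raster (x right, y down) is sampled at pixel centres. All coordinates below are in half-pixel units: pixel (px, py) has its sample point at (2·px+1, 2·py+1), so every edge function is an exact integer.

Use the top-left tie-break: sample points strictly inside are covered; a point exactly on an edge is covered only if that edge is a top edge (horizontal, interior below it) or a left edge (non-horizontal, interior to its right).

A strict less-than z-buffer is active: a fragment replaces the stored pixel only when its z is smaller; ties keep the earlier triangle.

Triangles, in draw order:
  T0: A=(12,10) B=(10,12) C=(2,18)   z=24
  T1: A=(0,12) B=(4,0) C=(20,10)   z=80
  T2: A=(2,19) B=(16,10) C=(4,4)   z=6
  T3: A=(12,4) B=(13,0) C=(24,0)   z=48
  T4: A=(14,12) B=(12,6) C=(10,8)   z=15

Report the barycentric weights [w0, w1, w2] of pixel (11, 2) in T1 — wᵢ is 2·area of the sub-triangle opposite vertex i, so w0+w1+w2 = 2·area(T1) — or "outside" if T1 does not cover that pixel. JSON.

T0:
  2·area = 4
  edge (12, 10)→(10, 12): d=(-2,2) right/bottom  bias=-1
  edge (10, 12)→(2, 18): d=(-8,6) right/bottom  bias=-1
  edge (2, 18)→(12, 10): d=(10,-8) top-left  bias=+0
    (10,0)@(21, 1): e=[0,22,-18] → ·  [on edge]
    (9,1)@(19, 3): e=[0,18,-14] → ·  [on edge]
    (8,2)@(17, 5): e=[0,14,-10] → ·  [on edge]
    (7,3)@(15, 7): e=[0,10,-6] → ·  [on edge]
    (6,4)@(13, 9): e=[0,6,-2] → ·  [on edge]
    (5,5)@(11, 11): e=[0,2,2] → ·  [on edge]
    (4,6)@(9, 13): e=[0,-2,6] → ·  [on edge]
    (3,7)@(7, 15): e=[0,-6,10] → ·  [on edge]
    (2,8)@(5, 17): e=[0,-10,14] → ·  [on edge]
    (1,9)@(3, 19): e=[0,-14,18] → ·  [on edge]
    (0,10)@(1, 21): e=[0,-18,22] → ·  [on edge]
  covered (0 px):
    · · · · · · · · · · · ·
    · · · · · · · · · · · ·
    · · · · · · · · · · · ·
    · · · · · · · · · · · ·
    · · · · · · · · · · · ·
    · · · · · · · · · · · ·
    · · · · · · · · · · · ·
    · · · · · · · · · · · ·
    · · · · · · · · · · · ·
    · · · · · · · · · · · ·
    · · · · · · · · · · · ·
T1:
  2·area = 232
  edge (0, 12)→(4, 0): d=(4,-12) top-left  bias=+0
  edge (4, 0)→(20, 10): d=(16,10) right/bottom  bias=-1
  edge (20, 10)→(0, 12): d=(-20,2) right/bottom  bias=-1
    (2,0)@(5, 1): e=[16,6,210] → #
    (3,0)@(7, 1): e=[40,-14,206] → ·
    (1,1)@(3, 3): e=[0,58,174] → #  [on edge]
    (3,1)@(7, 3): e=[48,18,166] → #
    (4,1)@(9, 3): e=[72,-2,162] → ·
    (1,2)@(3, 5): e=[8,90,134] → #
    (4,2)@(9, 5): e=[80,30,122] → #
    (5,2)@(11, 5): e=[104,10,118] → #
    (6,2)@(13, 5): e=[128,-10,114] → ·
    (1,3)@(3, 7): e=[16,122,94] → #
    (6,3)@(13, 7): e=[136,22,74] → #
    (7,3)@(15, 7): e=[160,2,70] → #
    (0,4)@(1, 9): e=[0,174,58] → #  [on edge]
  covered (30 px):
    · · # · · · · · · · · ·
    · # # # · · · · · · · ·
    · # # # # # · · · · · ·
    · # # # # # # # · · · ·
    # # # # # # # # # · · ·
    # # # # # · · · · · · ·
    · · · · · · · · · · · ·
    · · · · · · · · · · · ·
    · · · · · · · · · · · ·
    · · · · · · · · · · · ·
    · · · · · · · · · · · ·
T2:
  2·area = 192  (B↔C swapped to make it positive)
  edge (2, 19)→(4, 4): d=(2,-15) top-left  bias=+0
  edge (4, 4)→(16, 10): d=(12,6) right/bottom  bias=-1
  edge (16, 10)→(2, 19): d=(-14,9) right/bottom  bias=-1
    (2,2)@(5, 5): e=[17,6,169] → #
    (3,2)@(7, 5): e=[47,-6,151] → ·
    (2,3)@(5, 7): e=[21,30,141] → #
    (3,3)@(7, 7): e=[51,18,123] → #
    (4,3)@(9, 7): e=[81,6,105] → #
    (5,3)@(11, 7): e=[111,-6,87] → ·
    (2,4)@(5, 9): e=[25,54,113] → #
    (5,4)@(11, 9): e=[115,18,59] → #
    (6,4)@(13, 9): e=[145,6,41] → #
    (7,4)@(15, 9): e=[175,-6,23] → ·
    (2,5)@(5, 11): e=[29,78,85] → #
    (7,5)@(15, 11): e=[179,18,-5] → ·
  covered (24 px):
    · · · · · · · · · · · ·
    · · · · · · · · · · · ·
    · · # · · · · · · · · ·
    · · # # # · · · · · · ·
    · · # # # # # · · · · ·
    · · # # # # # · · · · ·
    · # # # # # · · · · · ·
    · # # # · · · · · · · ·
    · # # · · · · · · · · ·
    · · · · · · · · · · · ·
    · · · · · · · · · · · ·
T3:
  2·area = 44
  edge (12, 4)→(13, 0): d=(1,-4) top-left  bias=+0
  edge (13, 0)→(24, 0): d=(11,0) top-left  bias=+0
  edge (24, 0)→(12, 4): d=(-12,4) right/bottom  bias=-1
    (6,0)@(13, 1): e=[1,11,32] → #
    (7,0)@(15, 1): e=[9,11,24] → #
    (8,0)@(17, 1): e=[17,11,16] → #
    (9,0)@(19, 1): e=[25,11,8] → #
    (10,0)@(21, 1): e=[33,11,0] → ·  [on edge]
    (6,1)@(13, 3): e=[3,33,8] → #
    (7,1)@(15, 3): e=[11,33,0] → ·  [on edge]
    (8,1)@(17, 3): e=[19,33,-8] → ·
    (9,1)@(19, 3): e=[27,33,-16] → ·
    (4,2)@(9, 5): e=[-11,55,0] → ·  [on edge]
    (6,2)@(13, 5): e=[5,55,-16] → ·
    (1,3)@(3, 7): e=[-33,77,0] → ·  [on edge]
  covered (5 px):
    · · · · · · # # # # · ·
    · · · · · · # · · · · ·
    · · · · · · · · · · · ·
    · · · · · · · · · · · ·
    · · · · · · · · · · · ·
    · · · · · · · · · · · ·
    · · · · · · · · · · · ·
    · · · · · · · · · · · ·
    · · · · · · · · · · · ·
    · · · · · · · · · · · ·
    · · · · · · · · · · · ·
T4:
  2·area = 16  (B↔C swapped to make it positive)
  edge (14, 12)→(10, 8): d=(-4,-4) top-left  bias=+0
  edge (10, 8)→(12, 6): d=(2,-2) top-left  bias=+0
  edge (12, 6)→(14, 12): d=(2,6) right/bottom  bias=-1
    (1,0)@(3, 1): e=[0,-28,44] → ·  [on edge]
    (8,0)@(17, 1): e=[56,0,-40] → ·  [on edge]
    (2,1)@(5, 3): e=[0,-20,36] → ·  [on edge]
    (5,1)@(11, 3): e=[24,-8,0] → ·  [on edge]
    (7,1)@(15, 3): e=[40,0,-24] → ·  [on edge]
    (3,2)@(7, 5): e=[0,-12,28] → ·  [on edge]
    (6,2)@(13, 5): e=[24,0,-8] → ·  [on edge]
    (4,3)@(9, 7): e=[0,-4,20] → ·  [on edge]
    (5,3)@(11, 7): e=[8,0,8] → #  [on edge]
    (6,3)@(13, 7): e=[16,4,-4] → ·
    (4,4)@(9, 9): e=[-8,0,24] → ·  [on edge]
    (5,4)@(11, 9): e=[0,4,12] → #  [on edge]
    (6,4)@(13, 9): e=[8,8,0] → ·  [on edge]
    (3,5)@(7, 11): e=[-24,0,40] → ·  [on edge]
    (6,5)@(13, 11): e=[0,12,4] → #  [on edge]
    (2,6)@(5, 13): e=[-40,0,56] → ·  [on edge]
    (7,6)@(15, 13): e=[0,20,-4] → ·  [on edge]
    (1,7)@(3, 15): e=[-56,0,72] → ·  [on edge]
    (7,7)@(15, 15): e=[-8,24,0] → ·  [on edge]
    (8,7)@(17, 15): e=[0,28,-12] → ·  [on edge]
    (0,8)@(1, 17): e=[-72,0,88] → ·  [on edge]
    (9,8)@(19, 17): e=[0,36,-20] → ·  [on edge]
    (10,9)@(21, 19): e=[0,44,-28] → ·  [on edge]
    (8,10)@(17, 21): e=[-24,40,0] → ·  [on edge]
    (11,10)@(23, 21): e=[0,52,-36] → ·  [on edge]
  covered (3 px):
    · · · · · · · · · · · ·
    · · · · · · · · · · · ·
    · · · · · · · · · · · ·
    · · · · · # · · · · · ·
    · · · · · # · · · · · ·
    · · · · · · # · · · · ·
    · · · · · · · · · · · ·
    · · · · · · · · · · · ·
    · · · · · · · · · · · ·
    · · · · · · · · · · · ·
    · · · · · · · · · · · ·

Final: "outside"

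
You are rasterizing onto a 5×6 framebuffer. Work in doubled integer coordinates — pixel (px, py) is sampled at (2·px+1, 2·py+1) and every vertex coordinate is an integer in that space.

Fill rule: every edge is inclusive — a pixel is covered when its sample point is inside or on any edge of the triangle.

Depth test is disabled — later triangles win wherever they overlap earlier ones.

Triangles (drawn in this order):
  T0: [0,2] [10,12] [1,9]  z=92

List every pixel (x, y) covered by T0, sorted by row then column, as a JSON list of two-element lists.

T0:
  2·area = 60
  edge (0, 2)→(10, 12): d=(10,10) inclusive
  edge (10, 12)→(1, 9): d=(-9,-3) inclusive
  edge (1, 9)→(0, 2): d=(-1,-7) inclusive
    (0,1)@(1, 3): e=[0,54,6] → █  [on edge]
    (1,1)@(3, 3): e=[-20,60,20] → ·
    (0,2)@(1, 5): e=[20,36,4] → █
    (1,2)@(3, 5): e=[0,42,18] → █  [on edge]
    (2,2)@(5, 5): e=[-20,48,32] → ·
    (0,3)@(1, 7): e=[40,18,2] → █
    (2,3)@(5, 7): e=[0,30,30] → █  [on edge]
    (3,3)@(7, 7): e=[-20,36,44] → ·
    (0,4)@(1, 9): e=[60,0,0] → █  [on edge]
    (3,4)@(7, 9): e=[0,18,42] → █  [on edge]
    (4,4)@(9, 9): e=[-20,24,56] → ·
    (0,5)@(1, 11): e=[80,-18,-2] → ·
    (3,5)@(7, 11): e=[20,0,40] → █  [on edge]
    (4,5)@(9, 11): e=[0,6,54] → █  [on edge]
  covered (12 px):
    · · · · ·
    █ · · · ·
    █ █ · · ·
    █ █ █ · ·
    █ █ █ █ ·
    · · · █ █

Final: [[0,1],[0,2],[1,2],[0,3],[1,3],[2,3],[0,4],[1,4],[2,4],[3,4],[3,5],[4,5]]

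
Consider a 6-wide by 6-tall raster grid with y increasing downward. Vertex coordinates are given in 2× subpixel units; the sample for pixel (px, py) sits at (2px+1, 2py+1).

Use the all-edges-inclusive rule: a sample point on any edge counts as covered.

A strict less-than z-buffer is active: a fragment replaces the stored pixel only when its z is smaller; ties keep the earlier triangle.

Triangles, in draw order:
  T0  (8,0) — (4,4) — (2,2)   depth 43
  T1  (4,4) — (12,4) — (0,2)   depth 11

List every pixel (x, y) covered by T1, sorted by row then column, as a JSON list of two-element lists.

T0:
  2·area = 16
  edge (8, 0)→(4, 4): d=(-4,4) inclusive
  edge (4, 4)→(2, 2): d=(-2,-2) inclusive
  edge (2, 2)→(8, 0): d=(6,-2) inclusive
    (0,0)@(1, 1): e=[24,0,-8] → ·  [on edge]
    (2,0)@(5, 1): e=[8,8,0] → #  [on edge]
    (3,0)@(7, 1): e=[0,12,4] → #  [on edge]
    (4,0)@(9, 1): e=[-8,16,8] → ·
    (1,1)@(3, 3): e=[8,0,8] → #  [on edge]
    (2,1)@(5, 3): e=[0,4,12] → #  [on edge]
    (3,1)@(7, 3): e=[-8,8,16] → ·
    (1,2)@(3, 5): e=[0,-4,20] → ·  [on edge]
    (2,2)@(5, 5): e=[-8,0,24] → ·  [on edge]
    (0,3)@(1, 7): e=[0,-12,28] → ·  [on edge]
    (3,3)@(7, 7): e=[-24,0,40] → ·  [on edge]
    (4,4)@(9, 9): e=[-40,0,56] → ·  [on edge]
    (5,5)@(11, 11): e=[-56,0,72] → ·  [on edge]
  covered (4 px):
    · · # # · ·
    · # # · · ·
    · · · · · ·
    · · · · · ·
    · · · · · ·
    · · · · · ·
T1:
  2·area = 16  (B↔C swapped to make it positive)
  edge (4, 4)→(0, 2): d=(-4,-2) inclusive
  edge (0, 2)→(12, 4): d=(12,2) inclusive
  edge (12, 4)→(4, 4): d=(-8,0) inclusive
    (1,1)@(3, 3): e=[2,6,8] → #
    (2,1)@(5, 3): e=[6,2,8] → #
    (3,1)@(7, 3): e=[10,-2,8] → ·
    (1,2)@(3, 5): e=[-6,30,-8] → ·
    (2,2)@(5, 5): e=[-2,26,-8] → ·
  covered (2 px):
    · · · · · ·
    · # # · · ·
    · · · · · ·
    · · · · · ·
    · · · · · ·
    · · · · · ·

Answer: [[1,1],[2,1]]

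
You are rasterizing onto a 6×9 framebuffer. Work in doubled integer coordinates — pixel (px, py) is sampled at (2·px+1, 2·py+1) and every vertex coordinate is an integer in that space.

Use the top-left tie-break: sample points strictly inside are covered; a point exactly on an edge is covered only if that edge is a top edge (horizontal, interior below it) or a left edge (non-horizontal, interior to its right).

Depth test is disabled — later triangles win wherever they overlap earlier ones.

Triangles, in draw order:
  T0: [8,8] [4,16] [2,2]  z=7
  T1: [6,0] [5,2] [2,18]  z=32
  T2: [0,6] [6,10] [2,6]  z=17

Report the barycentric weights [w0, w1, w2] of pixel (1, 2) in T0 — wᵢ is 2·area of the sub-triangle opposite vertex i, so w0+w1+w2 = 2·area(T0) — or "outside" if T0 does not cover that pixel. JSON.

T0:
  2·area = 72
  edge (8, 8)→(4, 16): d=(-4,8) right/bottom  bias=-1
  edge (4, 16)→(2, 2): d=(-2,-14) top-left  bias=+0
  edge (2, 2)→(8, 8): d=(6,6) right/bottom  bias=-1
    (0,0)@(1, 1): e=[84,-12,0] → .  [on edge]
    (1,1)@(3, 3): e=[60,12,0] → .  [on edge]
    (1,2)@(3, 5): e=[52,8,12] → X
    (2,2)@(5, 5): e=[36,36,0] → .  [on edge]
    (1,3)@(3, 7): e=[44,4,24] → X
    (2,3)@(5, 7): e=[28,32,12] → X
    (3,3)@(7, 7): e=[12,60,0] → .  [on edge]
    (1,4)@(3, 9): e=[36,0,36] → X  [on edge]
    (3,4)@(7, 9): e=[4,56,12] → X
    (4,4)@(9, 9): e=[-12,84,0] → .  [on edge]
    (1,5)@(3, 11): e=[28,-4,48] → .
    (2,5)@(5, 11): e=[12,24,36] → X
    (5,5)@(11, 11): e=[-36,108,0] → .  [on edge]
  covered (8 px):
    . . . . . .
    . . . . . .
    . X . . . .
    . X X . . .
    . X X X . .
    . . X . . .
    . . X . . .
    . . . . . .
    . . . . . .
T1:
  2·area = 10  (B↔C swapped to make it positive)
  edge (6, 0)→(2, 18): d=(-4,18) right/bottom  bias=-1
  edge (2, 18)→(5, 2): d=(3,-16) top-left  bias=+0
  edge (5, 2)→(6, 0): d=(1,-2) top-left  bias=+0
    (2,1)@(5, 3): e=[6,3,1] → X
    (3,1)@(7, 3): e=[-30,35,5] → .
    (2,2)@(5, 5): e=[-2,9,3] → .
    (1,6)@(3, 13): e=[2,1,7] → X
    (2,6)@(5, 13): e=[-34,33,11] → .
    (1,7)@(3, 15): e=[-6,7,9] → .
  covered (2 px):
    . . . . . .
    . . X . . .
    . . . . . .
    . . . . . .
    . . . . . .
    . . . . . .
    . X . . . .
    . . . . . .
    . . . . . .
T2:
  2·area = 8  (B↔C swapped to make it positive)
  edge (0, 6)→(2, 6): d=(2,0) top-left  bias=+0
  edge (2, 6)→(6, 10): d=(4,4) right/bottom  bias=-1
  edge (6, 10)→(0, 6): d=(-6,-4) top-left  bias=+0
    (0,2)@(1, 5): e=[-2,0,10] → .  [on edge]
    (1,3)@(3, 7): e=[2,0,6] → .  [on edge]
    (2,4)@(5, 9): e=[6,0,2] → .  [on edge]
    (3,5)@(7, 11): e=[10,0,-2] → .  [on edge]
    (4,6)@(9, 13): e=[14,0,-6] → .  [on edge]
    (5,7)@(11, 15): e=[18,0,-10] → .  [on edge]
  covered (0 px):
    . . . . . .
    . . . . . .
    . . . . . .
    . . . . . .
    . . . . . .
    . . . . . .
    . . . . . .
    . . . . . .
    . . . . . .

Final: [8,12,52]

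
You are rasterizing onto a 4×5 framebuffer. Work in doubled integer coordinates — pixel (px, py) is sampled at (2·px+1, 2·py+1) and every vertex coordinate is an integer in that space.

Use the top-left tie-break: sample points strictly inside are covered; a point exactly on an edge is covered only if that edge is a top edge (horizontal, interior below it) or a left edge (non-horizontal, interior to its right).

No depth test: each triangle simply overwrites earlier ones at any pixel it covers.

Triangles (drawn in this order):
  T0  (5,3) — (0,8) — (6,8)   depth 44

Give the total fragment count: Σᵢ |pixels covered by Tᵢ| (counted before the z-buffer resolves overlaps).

T0:
  2·area = 30  (B↔C swapped to make it positive)
  edge (5, 3)→(6, 8): d=(1,5) right/bottom  bias=-1
  edge (6, 8)→(0, 8): d=(-6,0) right/bottom  bias=-1
  edge (0, 8)→(5, 3): d=(5,-5) top-left  bias=+0
    (3,0)@(7, 1): e=[-12,42,0] → ·  [on edge]
    (2,1)@(5, 3): e=[0,30,0] → ·  [on edge]
    (1,2)@(3, 5): e=[12,18,0] → #  [on edge]
    (2,2)@(5, 5): e=[2,18,10] → #
    (3,2)@(7, 5): e=[-8,18,20] → ·
    (0,3)@(1, 7): e=[24,6,0] → #  [on edge]
    (3,3)@(7, 7): e=[-6,6,30] → ·
    (0,4)@(1, 9): e=[26,-6,10] → ·
    (1,4)@(3, 9): e=[16,-6,20] → ·
    (2,4)@(5, 9): e=[6,-6,30] → ·
  covered (5 px):
    · · · ·
    · · · ·
    · # # ·
    # # # ·
    · · · ·

Final: 5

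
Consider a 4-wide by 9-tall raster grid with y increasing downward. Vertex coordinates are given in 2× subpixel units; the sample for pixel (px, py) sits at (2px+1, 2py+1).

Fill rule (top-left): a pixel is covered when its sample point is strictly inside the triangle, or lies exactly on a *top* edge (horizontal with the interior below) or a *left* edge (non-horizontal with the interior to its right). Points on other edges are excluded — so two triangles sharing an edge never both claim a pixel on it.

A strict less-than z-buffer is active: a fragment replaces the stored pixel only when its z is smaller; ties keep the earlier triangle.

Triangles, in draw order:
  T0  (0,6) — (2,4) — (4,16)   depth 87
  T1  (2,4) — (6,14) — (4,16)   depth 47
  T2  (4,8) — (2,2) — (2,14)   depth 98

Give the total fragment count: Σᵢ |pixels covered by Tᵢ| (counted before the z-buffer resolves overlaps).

T0:
  2·area = 28
  edge (0, 6)→(2, 4): d=(2,-2) top-left  bias=+0
  edge (2, 4)→(4, 16): d=(2,12) right/bottom  bias=-1
  edge (4, 16)→(0, 6): d=(-4,-10) top-left  bias=+0
    (2,0)@(5, 1): e=[0,-42,70] → ·  [on edge]
    (1,1)@(3, 3): e=[0,-14,42] → ·  [on edge]
    (0,2)@(1, 5): e=[0,14,14] → █  [on edge]
    (1,2)@(3, 5): e=[4,-10,34] → ·
    (0,3)@(1, 7): e=[4,18,6] → █
    (1,3)@(3, 7): e=[8,-6,26] → ·
    (0,4)@(1, 9): e=[8,22,-2] → ·
    (1,5)@(3, 11): e=[16,2,10] → █
    (2,5)@(5, 11): e=[20,-22,30] → ·
    (1,6)@(3, 13): e=[20,6,2] → █
    (2,6)@(5, 13): e=[24,-18,22] → ·
    (1,7)@(3, 15): e=[24,10,-6] → ·
  covered (4 px):
    · · · ·
    · · · ·
    █ · · ·
    █ · · ·
    · · · ·
    · █ · ·
    · █ · ·
    · · · ·
    · · · ·
T1:
  2·area = 28
  edge (2, 4)→(6, 14): d=(4,10) right/bottom  bias=-1
  edge (6, 14)→(4, 16): d=(-2,2) right/bottom  bias=-1
  edge (4, 16)→(2, 4): d=(-2,-12) top-left  bias=+0
    (1,3)@(3, 7): e=[2,20,6] → █
    (2,3)@(5, 7): e=[-18,16,30] → ·
    (1,4)@(3, 9): e=[10,16,2] → █
    (2,4)@(5, 9): e=[-10,12,26] → ·
    (1,5)@(3, 11): e=[18,12,-2] → ·
    (2,6)@(5, 13): e=[6,4,18] → █
    (3,6)@(7, 13): e=[-14,0,42] → ·  [on edge]
    (2,7)@(5, 15): e=[14,0,14] → ·  [on edge]
    (1,8)@(3, 17): e=[42,0,-14] → ·  [on edge]
  covered (3 px):
    · · · ·
    · · · ·
    · · · ·
    · █ · ·
    · █ · ·
    · · · ·
    · · █ ·
    · · · ·
    · · · ·
T2:
  2·area = 24  (B↔C swapped to make it positive)
  edge (4, 8)→(2, 14): d=(-2,6) right/bottom  bias=-1
  edge (2, 14)→(2, 2): d=(0,-12) top-left  bias=+0
  edge (2, 2)→(4, 8): d=(2,6) right/bottom  bias=-1
    (1,2)@(3, 5): e=[12,12,0] → ·  [on edge]
    (2,2)@(5, 5): e=[0,36,-12] → ·  [on edge]
    (1,3)@(3, 7): e=[8,12,4] → █
    (2,3)@(5, 7): e=[-4,36,-8] → ·
    (1,4)@(3, 9): e=[4,12,8] → █
    (2,4)@(5, 9): e=[-8,36,-4] → ·
    (1,5)@(3, 11): e=[0,12,12] → ·  [on edge]
    (2,5)@(5, 11): e=[-12,36,0] → ·  [on edge]
    (0,8)@(1, 17): e=[0,-12,36] → ·  [on edge]
    (3,8)@(7, 17): e=[-36,60,0] → ·  [on edge]
  covered (2 px):
    · · · ·
    · · · ·
    · · · ·
    · █ · ·
    · █ · ·
    · · · ·
    · · · ·
    · · · ·
    · · · ·

Answer: 9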